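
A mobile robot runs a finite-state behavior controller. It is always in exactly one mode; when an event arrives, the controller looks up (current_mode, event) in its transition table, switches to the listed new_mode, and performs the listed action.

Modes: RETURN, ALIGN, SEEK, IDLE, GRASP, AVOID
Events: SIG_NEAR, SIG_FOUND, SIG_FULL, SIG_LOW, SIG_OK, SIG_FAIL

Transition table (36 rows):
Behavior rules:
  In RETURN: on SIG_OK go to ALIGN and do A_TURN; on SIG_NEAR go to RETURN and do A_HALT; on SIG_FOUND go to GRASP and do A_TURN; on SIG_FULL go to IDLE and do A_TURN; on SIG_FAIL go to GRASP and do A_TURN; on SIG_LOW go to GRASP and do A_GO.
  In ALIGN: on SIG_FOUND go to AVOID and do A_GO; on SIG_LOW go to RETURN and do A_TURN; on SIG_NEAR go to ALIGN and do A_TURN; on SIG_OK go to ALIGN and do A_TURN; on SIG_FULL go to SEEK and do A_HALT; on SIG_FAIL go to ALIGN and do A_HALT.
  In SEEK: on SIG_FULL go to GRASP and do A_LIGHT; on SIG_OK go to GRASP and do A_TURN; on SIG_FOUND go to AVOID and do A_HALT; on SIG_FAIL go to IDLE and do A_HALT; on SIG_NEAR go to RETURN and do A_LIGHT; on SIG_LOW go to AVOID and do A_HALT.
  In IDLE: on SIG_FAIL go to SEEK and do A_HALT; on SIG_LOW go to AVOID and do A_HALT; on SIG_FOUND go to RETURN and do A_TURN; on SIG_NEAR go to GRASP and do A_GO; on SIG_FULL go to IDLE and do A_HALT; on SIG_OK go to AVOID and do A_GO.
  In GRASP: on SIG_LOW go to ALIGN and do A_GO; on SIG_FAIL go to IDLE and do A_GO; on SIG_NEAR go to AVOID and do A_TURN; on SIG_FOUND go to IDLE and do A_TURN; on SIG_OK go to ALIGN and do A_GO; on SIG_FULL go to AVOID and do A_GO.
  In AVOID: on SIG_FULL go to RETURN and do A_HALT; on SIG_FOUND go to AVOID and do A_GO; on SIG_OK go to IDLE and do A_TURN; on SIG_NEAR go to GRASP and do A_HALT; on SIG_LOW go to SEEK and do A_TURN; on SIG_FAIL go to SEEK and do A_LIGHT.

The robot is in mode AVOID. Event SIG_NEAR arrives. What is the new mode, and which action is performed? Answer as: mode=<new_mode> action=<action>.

current mode = AVOID; filter table to that mode:
  (AVOID, SIG_FULL) → (RETURN, A_HALT)
  (AVOID, SIG_FOUND) → (AVOID, A_GO)
  (AVOID, SIG_OK) → (IDLE, A_TURN)
  (AVOID, SIG_NEAR) → (GRASP, A_HALT)  ← event matches
  (AVOID, SIG_LOW) → (SEEK, A_TURN)
  (AVOID, SIG_FAIL) → (SEEK, A_LIGHT)
event = SIG_NEAR selects (GRASP, A_HALT)

mode=GRASP action=A_HALT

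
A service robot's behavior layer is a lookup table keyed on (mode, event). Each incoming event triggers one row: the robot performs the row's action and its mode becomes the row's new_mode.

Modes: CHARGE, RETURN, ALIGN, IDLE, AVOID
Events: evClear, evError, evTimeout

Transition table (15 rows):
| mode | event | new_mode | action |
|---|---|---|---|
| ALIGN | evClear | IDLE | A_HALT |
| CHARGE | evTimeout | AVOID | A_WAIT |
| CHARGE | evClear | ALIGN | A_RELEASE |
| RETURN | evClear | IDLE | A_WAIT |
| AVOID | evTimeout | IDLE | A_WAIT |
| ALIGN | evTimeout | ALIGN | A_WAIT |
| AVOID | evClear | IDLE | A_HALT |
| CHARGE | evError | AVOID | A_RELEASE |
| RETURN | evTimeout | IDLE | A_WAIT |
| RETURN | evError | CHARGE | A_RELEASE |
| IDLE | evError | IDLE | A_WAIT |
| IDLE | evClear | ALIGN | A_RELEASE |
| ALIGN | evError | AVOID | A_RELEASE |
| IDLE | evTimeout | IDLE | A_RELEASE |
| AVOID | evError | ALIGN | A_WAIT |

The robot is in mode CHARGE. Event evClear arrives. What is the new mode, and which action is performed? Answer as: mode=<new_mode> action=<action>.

current mode = CHARGE; filter table to that mode:
  (CHARGE, evTimeout) → (AVOID, A_WAIT)
  (CHARGE, evClear) → (ALIGN, A_RELEASE)  ← event matches
  (CHARGE, evError) → (AVOID, A_RELEASE)
event = evClear selects (ALIGN, A_RELEASE)

mode=ALIGN action=A_RELEASE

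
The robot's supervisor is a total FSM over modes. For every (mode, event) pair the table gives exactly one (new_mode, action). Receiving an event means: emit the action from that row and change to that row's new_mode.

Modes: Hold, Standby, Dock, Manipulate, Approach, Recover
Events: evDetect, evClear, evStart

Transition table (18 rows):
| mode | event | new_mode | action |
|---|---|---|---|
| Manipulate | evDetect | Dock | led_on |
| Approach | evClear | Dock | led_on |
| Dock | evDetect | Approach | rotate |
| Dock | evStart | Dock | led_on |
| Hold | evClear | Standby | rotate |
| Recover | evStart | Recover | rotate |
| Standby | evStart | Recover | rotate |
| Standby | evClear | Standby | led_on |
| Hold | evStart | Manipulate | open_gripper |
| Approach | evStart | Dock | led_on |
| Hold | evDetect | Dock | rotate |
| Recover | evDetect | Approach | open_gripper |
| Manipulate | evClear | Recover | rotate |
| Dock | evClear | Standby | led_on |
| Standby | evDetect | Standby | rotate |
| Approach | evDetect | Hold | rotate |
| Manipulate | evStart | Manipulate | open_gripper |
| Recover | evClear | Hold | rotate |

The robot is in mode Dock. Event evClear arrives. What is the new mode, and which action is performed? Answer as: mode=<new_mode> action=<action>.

current mode = Dock; filter table to that mode:
  (Dock, evDetect) → (Approach, rotate)
  (Dock, evStart) → (Dock, led_on)
  (Dock, evClear) → (Standby, led_on)  ← event matches
event = evClear selects (Standby, led_on)

mode=Standby action=led_on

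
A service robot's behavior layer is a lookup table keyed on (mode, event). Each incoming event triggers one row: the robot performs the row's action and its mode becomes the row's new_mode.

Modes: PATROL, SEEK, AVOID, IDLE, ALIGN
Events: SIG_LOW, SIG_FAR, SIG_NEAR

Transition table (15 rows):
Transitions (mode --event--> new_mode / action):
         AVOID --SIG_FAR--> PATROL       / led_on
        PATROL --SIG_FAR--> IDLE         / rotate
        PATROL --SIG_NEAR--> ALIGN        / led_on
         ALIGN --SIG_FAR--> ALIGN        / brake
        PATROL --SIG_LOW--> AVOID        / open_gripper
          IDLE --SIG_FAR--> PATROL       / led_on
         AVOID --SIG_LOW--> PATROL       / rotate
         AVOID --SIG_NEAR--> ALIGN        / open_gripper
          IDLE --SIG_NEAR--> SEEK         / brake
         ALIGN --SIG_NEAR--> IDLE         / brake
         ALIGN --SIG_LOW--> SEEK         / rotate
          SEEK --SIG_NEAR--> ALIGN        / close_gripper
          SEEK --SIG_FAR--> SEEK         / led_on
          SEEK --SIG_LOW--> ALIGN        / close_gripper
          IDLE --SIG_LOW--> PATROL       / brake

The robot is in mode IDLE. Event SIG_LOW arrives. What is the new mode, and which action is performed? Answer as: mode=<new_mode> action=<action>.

mode=PATROL action=brake

current mode = IDLE; filter table to that mode:
  (IDLE, SIG_FAR) → (PATROL, led_on)
  (IDLE, SIG_NEAR) → (SEEK, brake)
  (IDLE, SIG_LOW) → (PATROL, brake)  ← event matches
event = SIG_LOW selects (PATROL, brake)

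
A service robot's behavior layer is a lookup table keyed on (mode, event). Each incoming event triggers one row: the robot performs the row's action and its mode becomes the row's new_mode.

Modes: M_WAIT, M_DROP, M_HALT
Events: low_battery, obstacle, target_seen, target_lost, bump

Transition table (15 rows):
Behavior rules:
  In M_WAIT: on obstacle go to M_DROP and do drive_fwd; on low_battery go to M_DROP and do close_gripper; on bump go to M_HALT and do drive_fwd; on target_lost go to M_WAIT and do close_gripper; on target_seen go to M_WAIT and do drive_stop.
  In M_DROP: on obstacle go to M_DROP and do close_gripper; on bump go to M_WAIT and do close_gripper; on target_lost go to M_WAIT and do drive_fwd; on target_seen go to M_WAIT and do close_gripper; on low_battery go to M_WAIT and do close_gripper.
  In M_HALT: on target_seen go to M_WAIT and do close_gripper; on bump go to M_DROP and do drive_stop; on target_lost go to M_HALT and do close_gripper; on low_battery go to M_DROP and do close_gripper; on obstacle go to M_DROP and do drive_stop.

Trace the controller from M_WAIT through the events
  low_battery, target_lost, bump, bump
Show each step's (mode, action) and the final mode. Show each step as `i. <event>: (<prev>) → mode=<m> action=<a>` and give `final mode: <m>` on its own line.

final mode: M_DROP

1. low_battery: (M_WAIT) → mode=M_DROP action=close_gripper
2. target_lost: (M_DROP) → mode=M_WAIT action=drive_fwd
3. bump: (M_WAIT) → mode=M_HALT action=drive_fwd
4. bump: (M_HALT) → mode=M_DROP action=drive_stop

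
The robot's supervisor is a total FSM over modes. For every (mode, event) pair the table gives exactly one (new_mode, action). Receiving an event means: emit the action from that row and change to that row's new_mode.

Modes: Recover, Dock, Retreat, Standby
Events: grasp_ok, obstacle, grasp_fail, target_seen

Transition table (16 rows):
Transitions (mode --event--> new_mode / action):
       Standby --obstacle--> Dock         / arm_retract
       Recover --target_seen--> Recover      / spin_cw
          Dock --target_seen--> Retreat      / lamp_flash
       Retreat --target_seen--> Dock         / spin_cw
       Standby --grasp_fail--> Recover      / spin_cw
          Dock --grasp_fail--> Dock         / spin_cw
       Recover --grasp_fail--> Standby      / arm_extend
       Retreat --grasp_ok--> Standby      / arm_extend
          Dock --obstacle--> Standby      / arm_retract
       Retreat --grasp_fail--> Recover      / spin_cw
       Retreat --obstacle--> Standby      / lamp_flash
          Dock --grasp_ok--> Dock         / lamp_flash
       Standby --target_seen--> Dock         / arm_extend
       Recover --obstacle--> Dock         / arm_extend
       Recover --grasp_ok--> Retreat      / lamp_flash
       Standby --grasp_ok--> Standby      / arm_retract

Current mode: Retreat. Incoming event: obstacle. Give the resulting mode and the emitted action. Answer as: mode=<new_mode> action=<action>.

current mode = Retreat; filter table to that mode:
  (Retreat, target_seen) → (Dock, spin_cw)
  (Retreat, grasp_ok) → (Standby, arm_extend)
  (Retreat, grasp_fail) → (Recover, spin_cw)
  (Retreat, obstacle) → (Standby, lamp_flash)  ← event matches
event = obstacle selects (Standby, lamp_flash)

mode=Standby action=lamp_flash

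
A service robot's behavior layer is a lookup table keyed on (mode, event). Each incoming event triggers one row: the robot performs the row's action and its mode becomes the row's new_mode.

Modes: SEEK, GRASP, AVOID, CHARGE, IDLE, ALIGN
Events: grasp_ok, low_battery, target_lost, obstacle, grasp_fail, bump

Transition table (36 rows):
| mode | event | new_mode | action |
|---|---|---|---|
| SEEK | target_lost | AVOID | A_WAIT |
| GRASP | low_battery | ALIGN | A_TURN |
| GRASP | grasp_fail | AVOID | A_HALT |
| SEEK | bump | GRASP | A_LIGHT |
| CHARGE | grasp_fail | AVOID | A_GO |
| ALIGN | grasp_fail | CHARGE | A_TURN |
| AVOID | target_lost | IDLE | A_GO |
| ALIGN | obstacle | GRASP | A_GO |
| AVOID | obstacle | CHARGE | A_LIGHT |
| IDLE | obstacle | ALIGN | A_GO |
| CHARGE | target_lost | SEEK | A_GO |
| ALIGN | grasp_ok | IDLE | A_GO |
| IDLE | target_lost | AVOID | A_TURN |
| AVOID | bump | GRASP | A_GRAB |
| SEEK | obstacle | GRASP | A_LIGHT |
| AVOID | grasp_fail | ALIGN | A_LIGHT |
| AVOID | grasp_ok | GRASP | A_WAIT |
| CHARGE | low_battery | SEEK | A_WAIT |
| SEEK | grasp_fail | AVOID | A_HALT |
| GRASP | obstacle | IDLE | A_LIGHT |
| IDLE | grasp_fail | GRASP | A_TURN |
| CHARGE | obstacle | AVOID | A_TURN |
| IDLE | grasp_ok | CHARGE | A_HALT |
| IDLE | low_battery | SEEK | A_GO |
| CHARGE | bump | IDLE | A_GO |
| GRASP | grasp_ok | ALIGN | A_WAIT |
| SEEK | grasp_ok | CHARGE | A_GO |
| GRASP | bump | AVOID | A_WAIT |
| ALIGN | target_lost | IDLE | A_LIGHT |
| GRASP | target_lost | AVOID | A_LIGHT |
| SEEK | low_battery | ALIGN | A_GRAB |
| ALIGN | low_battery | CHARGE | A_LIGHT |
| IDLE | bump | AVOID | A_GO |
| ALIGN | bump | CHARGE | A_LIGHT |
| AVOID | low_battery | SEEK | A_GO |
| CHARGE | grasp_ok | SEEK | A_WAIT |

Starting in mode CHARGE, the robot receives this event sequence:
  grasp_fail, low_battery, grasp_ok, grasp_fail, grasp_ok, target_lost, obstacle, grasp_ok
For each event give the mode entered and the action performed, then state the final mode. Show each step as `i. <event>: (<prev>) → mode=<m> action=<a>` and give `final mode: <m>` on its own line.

final mode: SEEK

1. grasp_fail: (CHARGE) → mode=AVOID action=A_GO
2. low_battery: (AVOID) → mode=SEEK action=A_GO
3. grasp_ok: (SEEK) → mode=CHARGE action=A_GO
4. grasp_fail: (CHARGE) → mode=AVOID action=A_GO
5. grasp_ok: (AVOID) → mode=GRASP action=A_WAIT
6. target_lost: (GRASP) → mode=AVOID action=A_LIGHT
7. obstacle: (AVOID) → mode=CHARGE action=A_LIGHT
8. grasp_ok: (CHARGE) → mode=SEEK action=A_WAIT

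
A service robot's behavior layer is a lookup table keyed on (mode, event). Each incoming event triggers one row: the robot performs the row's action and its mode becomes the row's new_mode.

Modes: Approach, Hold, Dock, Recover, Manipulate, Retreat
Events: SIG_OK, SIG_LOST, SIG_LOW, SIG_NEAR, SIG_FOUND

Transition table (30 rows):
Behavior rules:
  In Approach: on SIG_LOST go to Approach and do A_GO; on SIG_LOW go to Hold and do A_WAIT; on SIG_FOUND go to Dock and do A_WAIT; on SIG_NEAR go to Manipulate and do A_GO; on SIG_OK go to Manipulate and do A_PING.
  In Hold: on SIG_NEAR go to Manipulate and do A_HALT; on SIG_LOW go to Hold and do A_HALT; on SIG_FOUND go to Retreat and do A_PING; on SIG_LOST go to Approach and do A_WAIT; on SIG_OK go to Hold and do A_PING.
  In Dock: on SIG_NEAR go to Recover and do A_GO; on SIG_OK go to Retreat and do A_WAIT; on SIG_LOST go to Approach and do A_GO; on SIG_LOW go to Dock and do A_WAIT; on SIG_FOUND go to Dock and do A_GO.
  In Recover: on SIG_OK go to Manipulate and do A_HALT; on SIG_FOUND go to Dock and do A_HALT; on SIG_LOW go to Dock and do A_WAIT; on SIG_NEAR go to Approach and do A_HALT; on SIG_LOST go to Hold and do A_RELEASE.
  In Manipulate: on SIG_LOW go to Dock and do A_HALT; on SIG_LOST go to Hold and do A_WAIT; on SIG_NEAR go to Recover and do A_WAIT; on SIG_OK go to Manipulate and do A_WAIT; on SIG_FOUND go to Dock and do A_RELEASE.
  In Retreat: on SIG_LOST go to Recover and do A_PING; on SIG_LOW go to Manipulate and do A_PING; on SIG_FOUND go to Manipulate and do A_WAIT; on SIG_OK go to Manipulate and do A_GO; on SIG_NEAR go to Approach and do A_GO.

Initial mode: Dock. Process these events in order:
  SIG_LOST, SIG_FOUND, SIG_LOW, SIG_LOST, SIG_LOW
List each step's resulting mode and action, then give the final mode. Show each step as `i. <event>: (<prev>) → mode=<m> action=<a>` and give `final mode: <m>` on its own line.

final mode: Hold

1. SIG_LOST: (Dock) → mode=Approach action=A_GO
2. SIG_FOUND: (Approach) → mode=Dock action=A_WAIT
3. SIG_LOW: (Dock) → mode=Dock action=A_WAIT
4. SIG_LOST: (Dock) → mode=Approach action=A_GO
5. SIG_LOW: (Approach) → mode=Hold action=A_WAIT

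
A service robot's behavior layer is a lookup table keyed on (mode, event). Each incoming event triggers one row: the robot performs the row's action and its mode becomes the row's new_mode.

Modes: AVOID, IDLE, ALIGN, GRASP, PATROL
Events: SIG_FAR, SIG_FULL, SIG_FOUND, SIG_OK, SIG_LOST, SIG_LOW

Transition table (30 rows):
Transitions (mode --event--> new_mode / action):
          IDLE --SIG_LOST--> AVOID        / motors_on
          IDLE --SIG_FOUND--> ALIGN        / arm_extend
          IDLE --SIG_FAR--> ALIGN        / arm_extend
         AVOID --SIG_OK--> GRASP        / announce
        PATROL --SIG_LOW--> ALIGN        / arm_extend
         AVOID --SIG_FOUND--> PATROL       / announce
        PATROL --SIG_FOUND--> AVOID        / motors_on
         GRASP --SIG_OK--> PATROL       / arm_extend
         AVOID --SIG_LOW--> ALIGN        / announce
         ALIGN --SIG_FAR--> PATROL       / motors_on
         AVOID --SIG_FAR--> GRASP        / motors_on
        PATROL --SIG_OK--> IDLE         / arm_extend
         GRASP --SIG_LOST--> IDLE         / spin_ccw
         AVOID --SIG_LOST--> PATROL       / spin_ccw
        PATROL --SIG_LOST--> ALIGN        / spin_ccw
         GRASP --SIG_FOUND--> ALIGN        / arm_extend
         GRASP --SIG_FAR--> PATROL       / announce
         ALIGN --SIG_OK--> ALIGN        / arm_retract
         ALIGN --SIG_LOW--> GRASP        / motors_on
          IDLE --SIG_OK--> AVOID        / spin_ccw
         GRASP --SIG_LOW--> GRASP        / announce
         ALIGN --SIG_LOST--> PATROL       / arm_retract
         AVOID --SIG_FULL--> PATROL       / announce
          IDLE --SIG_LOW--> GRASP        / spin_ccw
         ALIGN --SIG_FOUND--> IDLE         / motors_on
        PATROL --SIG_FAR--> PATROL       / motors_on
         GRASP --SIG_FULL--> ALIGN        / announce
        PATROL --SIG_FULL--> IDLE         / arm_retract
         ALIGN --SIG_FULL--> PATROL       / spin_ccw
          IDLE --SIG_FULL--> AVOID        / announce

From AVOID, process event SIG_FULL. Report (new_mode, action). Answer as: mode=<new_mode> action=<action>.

current mode = AVOID; filter table to that mode:
  (AVOID, SIG_OK) → (GRASP, announce)
  (AVOID, SIG_FOUND) → (PATROL, announce)
  (AVOID, SIG_LOW) → (ALIGN, announce)
  (AVOID, SIG_FAR) → (GRASP, motors_on)
  (AVOID, SIG_LOST) → (PATROL, spin_ccw)
  (AVOID, SIG_FULL) → (PATROL, announce)  ← event matches
event = SIG_FULL selects (PATROL, announce)

mode=PATROL action=announce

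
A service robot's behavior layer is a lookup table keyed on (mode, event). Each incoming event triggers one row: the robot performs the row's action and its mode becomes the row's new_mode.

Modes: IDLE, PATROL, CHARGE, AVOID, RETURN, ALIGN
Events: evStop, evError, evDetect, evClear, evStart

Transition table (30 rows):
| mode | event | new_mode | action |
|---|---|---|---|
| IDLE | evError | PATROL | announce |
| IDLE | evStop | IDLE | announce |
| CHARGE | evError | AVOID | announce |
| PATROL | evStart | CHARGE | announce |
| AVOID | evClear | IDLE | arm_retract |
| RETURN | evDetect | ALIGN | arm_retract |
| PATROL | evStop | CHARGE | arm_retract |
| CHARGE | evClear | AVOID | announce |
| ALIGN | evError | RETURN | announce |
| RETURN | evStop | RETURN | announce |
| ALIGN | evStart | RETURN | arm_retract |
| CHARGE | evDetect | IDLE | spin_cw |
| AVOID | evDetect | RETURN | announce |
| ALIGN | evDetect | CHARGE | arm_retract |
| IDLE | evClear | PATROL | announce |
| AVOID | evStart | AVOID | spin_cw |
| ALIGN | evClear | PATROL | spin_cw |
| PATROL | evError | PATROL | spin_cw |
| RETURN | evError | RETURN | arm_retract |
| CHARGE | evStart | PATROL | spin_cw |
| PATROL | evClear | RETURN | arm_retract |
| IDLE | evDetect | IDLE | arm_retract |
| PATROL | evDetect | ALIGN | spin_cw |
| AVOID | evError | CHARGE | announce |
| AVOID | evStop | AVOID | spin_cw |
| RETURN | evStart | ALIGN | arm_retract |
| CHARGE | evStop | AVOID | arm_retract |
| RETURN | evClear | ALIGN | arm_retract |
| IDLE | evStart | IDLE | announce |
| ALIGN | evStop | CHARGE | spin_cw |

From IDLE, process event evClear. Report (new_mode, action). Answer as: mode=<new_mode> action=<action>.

mode=PATROL action=announce

current mode = IDLE; filter table to that mode:
  (IDLE, evError) → (PATROL, announce)
  (IDLE, evStop) → (IDLE, announce)
  (IDLE, evClear) → (PATROL, announce)  ← event matches
  (IDLE, evDetect) → (IDLE, arm_retract)
  (IDLE, evStart) → (IDLE, announce)
event = evClear selects (PATROL, announce)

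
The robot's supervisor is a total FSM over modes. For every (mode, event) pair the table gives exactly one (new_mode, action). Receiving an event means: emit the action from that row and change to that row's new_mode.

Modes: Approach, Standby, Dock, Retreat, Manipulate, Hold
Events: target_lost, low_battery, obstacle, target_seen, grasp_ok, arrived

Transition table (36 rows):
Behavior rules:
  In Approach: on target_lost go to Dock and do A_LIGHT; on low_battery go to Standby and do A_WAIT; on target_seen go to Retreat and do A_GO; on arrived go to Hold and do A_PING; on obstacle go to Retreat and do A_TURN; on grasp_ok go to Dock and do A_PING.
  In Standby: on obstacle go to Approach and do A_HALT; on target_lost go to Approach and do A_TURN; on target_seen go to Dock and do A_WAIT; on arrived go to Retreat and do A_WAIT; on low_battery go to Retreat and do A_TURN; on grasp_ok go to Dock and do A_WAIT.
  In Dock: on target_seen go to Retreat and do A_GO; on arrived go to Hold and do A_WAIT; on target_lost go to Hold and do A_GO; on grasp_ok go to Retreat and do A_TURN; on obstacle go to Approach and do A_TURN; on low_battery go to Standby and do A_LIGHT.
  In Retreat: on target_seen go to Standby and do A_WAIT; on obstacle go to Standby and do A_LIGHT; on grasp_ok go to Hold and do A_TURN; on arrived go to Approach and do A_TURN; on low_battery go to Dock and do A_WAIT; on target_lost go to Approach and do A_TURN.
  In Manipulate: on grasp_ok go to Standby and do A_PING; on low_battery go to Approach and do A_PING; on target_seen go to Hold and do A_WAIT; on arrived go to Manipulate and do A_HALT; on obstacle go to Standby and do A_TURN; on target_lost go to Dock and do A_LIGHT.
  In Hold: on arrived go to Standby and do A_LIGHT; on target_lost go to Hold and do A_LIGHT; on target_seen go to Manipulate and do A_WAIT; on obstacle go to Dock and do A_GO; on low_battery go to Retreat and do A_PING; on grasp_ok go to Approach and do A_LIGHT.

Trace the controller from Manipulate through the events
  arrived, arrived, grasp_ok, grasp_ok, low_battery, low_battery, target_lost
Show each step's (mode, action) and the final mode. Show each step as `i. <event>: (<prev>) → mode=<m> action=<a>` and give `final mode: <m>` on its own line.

final mode: Approach

1. arrived: (Manipulate) → mode=Manipulate action=A_HALT
2. arrived: (Manipulate) → mode=Manipulate action=A_HALT
3. grasp_ok: (Manipulate) → mode=Standby action=A_PING
4. grasp_ok: (Standby) → mode=Dock action=A_WAIT
5. low_battery: (Dock) → mode=Standby action=A_LIGHT
6. low_battery: (Standby) → mode=Retreat action=A_TURN
7. target_lost: (Retreat) → mode=Approach action=A_TURN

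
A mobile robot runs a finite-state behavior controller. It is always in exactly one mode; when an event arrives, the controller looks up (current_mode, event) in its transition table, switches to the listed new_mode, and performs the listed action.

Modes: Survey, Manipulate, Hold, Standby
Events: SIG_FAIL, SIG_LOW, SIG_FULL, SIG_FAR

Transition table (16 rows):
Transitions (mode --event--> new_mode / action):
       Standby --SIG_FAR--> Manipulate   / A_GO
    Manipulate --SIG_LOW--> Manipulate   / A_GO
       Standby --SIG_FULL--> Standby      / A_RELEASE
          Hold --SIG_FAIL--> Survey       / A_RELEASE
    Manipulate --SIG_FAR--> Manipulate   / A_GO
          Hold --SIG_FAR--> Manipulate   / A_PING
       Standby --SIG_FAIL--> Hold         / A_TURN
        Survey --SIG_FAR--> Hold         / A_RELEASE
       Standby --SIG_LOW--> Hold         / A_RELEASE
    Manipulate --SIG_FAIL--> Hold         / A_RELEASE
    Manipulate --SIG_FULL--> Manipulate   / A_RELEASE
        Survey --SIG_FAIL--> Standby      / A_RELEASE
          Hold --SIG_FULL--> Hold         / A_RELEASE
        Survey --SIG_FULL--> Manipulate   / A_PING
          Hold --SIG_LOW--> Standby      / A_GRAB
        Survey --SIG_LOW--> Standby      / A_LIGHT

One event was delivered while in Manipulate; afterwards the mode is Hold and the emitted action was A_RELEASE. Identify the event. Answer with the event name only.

SIG_FAIL

try SIG_FAIL: (Manipulate, SIG_FAIL) → (Hold, A_RELEASE)  ← matches
try SIG_LOW: (Manipulate, SIG_LOW) → (Manipulate, A_GO)
try SIG_FULL: (Manipulate, SIG_FULL) → (Manipulate, A_RELEASE)
try SIG_FAR: (Manipulate, SIG_FAR) → (Manipulate, A_GO)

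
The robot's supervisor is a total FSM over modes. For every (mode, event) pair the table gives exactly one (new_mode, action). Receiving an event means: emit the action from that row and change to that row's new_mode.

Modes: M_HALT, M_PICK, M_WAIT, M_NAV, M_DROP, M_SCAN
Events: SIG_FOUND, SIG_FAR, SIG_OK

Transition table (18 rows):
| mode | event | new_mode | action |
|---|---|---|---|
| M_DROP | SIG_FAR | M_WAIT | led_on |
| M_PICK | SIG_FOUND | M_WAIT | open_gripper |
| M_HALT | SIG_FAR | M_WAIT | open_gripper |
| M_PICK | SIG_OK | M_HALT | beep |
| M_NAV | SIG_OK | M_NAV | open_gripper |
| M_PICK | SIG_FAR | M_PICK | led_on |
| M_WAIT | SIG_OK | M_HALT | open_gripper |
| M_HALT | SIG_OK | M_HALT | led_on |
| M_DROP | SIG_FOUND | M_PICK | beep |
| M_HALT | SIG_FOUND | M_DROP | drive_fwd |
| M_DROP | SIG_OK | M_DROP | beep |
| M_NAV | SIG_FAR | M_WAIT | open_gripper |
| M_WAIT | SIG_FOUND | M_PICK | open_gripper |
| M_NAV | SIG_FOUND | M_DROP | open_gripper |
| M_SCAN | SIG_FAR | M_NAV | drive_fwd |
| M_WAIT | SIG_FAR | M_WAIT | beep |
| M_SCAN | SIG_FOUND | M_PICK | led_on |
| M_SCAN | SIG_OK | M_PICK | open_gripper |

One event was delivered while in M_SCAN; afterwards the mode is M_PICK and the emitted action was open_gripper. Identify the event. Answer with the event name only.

try SIG_FOUND: (M_SCAN, SIG_FOUND) → (M_PICK, led_on)
try SIG_FAR: (M_SCAN, SIG_FAR) → (M_NAV, drive_fwd)
try SIG_OK: (M_SCAN, SIG_OK) → (M_PICK, open_gripper)  ← matches

SIG_OK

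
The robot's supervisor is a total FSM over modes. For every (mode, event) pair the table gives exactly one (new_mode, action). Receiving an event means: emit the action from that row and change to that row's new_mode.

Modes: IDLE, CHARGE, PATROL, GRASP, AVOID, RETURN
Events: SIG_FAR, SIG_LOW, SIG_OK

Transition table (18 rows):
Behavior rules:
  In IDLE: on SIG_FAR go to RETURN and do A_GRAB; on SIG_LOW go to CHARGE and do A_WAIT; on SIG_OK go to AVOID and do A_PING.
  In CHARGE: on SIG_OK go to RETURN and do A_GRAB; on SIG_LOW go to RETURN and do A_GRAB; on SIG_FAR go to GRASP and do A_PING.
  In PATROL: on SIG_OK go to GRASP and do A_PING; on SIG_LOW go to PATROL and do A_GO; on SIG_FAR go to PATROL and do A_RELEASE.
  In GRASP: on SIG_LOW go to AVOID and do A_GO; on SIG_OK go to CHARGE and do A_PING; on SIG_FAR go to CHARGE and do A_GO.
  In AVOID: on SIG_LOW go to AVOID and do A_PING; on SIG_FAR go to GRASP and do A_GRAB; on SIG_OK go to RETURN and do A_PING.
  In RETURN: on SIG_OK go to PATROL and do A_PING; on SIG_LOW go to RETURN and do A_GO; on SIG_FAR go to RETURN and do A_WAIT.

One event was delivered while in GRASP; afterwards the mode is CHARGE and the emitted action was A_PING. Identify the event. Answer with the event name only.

try SIG_FAR: (GRASP, SIG_FAR) → (CHARGE, A_GO)
try SIG_LOW: (GRASP, SIG_LOW) → (AVOID, A_GO)
try SIG_OK: (GRASP, SIG_OK) → (CHARGE, A_PING)  ← matches

SIG_OK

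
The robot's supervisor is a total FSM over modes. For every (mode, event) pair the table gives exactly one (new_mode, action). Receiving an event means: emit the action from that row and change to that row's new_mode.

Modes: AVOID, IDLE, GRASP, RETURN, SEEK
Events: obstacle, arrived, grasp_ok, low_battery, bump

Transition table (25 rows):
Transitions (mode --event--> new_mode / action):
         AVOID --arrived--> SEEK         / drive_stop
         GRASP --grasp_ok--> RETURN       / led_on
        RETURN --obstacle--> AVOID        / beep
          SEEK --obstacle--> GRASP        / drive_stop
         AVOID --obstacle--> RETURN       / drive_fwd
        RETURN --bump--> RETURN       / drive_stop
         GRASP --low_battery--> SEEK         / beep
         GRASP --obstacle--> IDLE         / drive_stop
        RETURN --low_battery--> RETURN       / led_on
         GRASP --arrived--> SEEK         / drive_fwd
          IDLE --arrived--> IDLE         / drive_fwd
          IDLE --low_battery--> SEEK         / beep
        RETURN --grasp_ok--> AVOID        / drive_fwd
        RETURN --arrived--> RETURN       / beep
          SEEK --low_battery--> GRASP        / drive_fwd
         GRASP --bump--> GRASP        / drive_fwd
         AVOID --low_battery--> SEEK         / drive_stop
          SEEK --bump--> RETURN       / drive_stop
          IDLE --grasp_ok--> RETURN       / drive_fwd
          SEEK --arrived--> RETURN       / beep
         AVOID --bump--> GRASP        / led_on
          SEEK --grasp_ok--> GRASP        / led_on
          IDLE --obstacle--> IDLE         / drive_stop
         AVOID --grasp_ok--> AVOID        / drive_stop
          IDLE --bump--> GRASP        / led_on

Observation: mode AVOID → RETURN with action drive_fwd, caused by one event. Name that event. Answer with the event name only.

try obstacle: (AVOID, obstacle) → (RETURN, drive_fwd)  ← matches
try arrived: (AVOID, arrived) → (SEEK, drive_stop)
try grasp_ok: (AVOID, grasp_ok) → (AVOID, drive_stop)
try low_battery: (AVOID, low_battery) → (SEEK, drive_stop)
try bump: (AVOID, bump) → (GRASP, led_on)

obstacle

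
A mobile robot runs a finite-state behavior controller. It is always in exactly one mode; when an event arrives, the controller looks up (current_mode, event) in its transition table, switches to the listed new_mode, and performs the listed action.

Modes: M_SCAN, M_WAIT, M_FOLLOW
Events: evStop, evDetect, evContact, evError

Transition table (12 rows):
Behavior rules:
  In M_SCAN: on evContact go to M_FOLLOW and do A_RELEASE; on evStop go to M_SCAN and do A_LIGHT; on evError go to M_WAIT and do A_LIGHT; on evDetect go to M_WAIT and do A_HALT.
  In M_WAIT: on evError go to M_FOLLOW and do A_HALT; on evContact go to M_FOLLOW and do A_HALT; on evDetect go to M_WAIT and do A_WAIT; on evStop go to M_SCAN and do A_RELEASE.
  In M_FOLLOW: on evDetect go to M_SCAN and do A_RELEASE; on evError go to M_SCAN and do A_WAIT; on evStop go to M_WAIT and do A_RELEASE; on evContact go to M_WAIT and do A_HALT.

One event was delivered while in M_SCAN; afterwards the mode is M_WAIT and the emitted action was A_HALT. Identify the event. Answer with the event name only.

evDetect

try evStop: (M_SCAN, evStop) → (M_SCAN, A_LIGHT)
try evDetect: (M_SCAN, evDetect) → (M_WAIT, A_HALT)  ← matches
try evContact: (M_SCAN, evContact) → (M_FOLLOW, A_RELEASE)
try evError: (M_SCAN, evError) → (M_WAIT, A_LIGHT)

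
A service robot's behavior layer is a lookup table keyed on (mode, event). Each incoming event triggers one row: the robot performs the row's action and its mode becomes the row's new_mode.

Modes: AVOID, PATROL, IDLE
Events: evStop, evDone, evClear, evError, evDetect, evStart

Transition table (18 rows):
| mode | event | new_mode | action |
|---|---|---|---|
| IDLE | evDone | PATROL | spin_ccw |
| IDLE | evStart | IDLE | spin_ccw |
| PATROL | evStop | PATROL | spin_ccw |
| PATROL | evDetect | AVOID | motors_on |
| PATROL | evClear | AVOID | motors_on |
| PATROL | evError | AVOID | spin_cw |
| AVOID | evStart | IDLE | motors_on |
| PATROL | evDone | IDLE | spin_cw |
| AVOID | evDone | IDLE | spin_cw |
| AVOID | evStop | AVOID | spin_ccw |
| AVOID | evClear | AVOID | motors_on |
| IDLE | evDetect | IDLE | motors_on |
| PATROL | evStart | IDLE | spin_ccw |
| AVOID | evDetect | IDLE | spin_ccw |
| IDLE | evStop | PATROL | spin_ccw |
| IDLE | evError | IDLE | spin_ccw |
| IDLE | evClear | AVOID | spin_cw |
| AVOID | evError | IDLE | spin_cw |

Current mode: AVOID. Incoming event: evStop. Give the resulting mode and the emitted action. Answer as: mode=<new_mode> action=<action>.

current mode = AVOID; filter table to that mode:
  (AVOID, evStart) → (IDLE, motors_on)
  (AVOID, evDone) → (IDLE, spin_cw)
  (AVOID, evStop) → (AVOID, spin_ccw)  ← event matches
  (AVOID, evClear) → (AVOID, motors_on)
  (AVOID, evDetect) → (IDLE, spin_ccw)
  (AVOID, evError) → (IDLE, spin_cw)
event = evStop selects (AVOID, spin_ccw)

mode=AVOID action=spin_ccw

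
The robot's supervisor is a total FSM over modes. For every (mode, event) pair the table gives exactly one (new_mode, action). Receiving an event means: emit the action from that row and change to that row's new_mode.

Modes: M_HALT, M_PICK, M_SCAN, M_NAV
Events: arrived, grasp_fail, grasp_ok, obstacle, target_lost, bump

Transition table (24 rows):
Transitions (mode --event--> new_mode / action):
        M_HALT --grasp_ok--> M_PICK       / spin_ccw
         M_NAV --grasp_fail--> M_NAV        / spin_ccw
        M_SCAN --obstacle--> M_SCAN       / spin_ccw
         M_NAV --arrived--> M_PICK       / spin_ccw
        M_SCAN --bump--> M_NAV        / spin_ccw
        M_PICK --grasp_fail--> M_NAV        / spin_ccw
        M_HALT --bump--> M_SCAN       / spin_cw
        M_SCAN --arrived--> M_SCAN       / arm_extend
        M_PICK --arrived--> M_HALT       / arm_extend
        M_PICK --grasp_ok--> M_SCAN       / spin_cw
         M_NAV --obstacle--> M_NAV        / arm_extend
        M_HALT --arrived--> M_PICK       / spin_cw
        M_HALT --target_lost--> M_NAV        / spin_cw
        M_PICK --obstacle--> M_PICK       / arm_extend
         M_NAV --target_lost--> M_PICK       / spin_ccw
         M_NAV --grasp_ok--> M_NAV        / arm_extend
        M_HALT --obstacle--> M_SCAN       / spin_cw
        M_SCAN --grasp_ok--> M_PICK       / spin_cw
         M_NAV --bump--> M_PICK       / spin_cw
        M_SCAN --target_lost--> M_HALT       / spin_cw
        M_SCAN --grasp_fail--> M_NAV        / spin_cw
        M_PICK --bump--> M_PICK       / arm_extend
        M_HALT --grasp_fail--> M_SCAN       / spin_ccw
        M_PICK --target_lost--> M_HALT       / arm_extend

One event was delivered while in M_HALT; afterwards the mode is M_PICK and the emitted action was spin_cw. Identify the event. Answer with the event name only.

arrived

try arrived: (M_HALT, arrived) → (M_PICK, spin_cw)  ← matches
try grasp_fail: (M_HALT, grasp_fail) → (M_SCAN, spin_ccw)
try grasp_ok: (M_HALT, grasp_ok) → (M_PICK, spin_ccw)
try obstacle: (M_HALT, obstacle) → (M_SCAN, spin_cw)
try target_lost: (M_HALT, target_lost) → (M_NAV, spin_cw)
try bump: (M_HALT, bump) → (M_SCAN, spin_cw)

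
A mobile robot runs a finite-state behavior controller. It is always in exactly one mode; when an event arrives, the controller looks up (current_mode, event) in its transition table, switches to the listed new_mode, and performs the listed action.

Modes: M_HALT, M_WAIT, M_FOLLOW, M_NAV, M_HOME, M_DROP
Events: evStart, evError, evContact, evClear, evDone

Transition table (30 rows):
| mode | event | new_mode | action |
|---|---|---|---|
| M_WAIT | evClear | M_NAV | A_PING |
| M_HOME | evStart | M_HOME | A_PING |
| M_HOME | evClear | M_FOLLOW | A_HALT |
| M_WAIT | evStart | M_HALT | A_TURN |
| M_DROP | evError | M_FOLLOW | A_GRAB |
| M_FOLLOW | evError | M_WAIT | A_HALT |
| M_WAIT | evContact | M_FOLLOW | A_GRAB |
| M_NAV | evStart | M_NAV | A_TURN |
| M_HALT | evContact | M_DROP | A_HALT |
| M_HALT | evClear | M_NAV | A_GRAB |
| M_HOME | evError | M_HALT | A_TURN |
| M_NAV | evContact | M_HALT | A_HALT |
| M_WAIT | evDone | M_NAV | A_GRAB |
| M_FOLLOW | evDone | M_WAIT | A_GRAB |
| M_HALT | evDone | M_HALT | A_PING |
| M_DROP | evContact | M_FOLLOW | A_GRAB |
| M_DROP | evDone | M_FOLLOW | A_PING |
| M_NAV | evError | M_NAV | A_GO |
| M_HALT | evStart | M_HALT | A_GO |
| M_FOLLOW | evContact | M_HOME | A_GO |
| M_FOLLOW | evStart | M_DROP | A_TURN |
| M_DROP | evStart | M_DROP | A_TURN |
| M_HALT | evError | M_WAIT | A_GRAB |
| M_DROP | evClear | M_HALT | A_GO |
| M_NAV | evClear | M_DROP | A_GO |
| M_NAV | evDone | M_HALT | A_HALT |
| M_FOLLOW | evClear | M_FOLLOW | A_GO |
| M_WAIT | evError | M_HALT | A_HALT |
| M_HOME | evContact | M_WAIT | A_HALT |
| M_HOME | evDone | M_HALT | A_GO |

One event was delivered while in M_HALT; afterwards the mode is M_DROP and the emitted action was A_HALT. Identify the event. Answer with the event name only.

try evStart: (M_HALT, evStart) → (M_HALT, A_GO)
try evError: (M_HALT, evError) → (M_WAIT, A_GRAB)
try evContact: (M_HALT, evContact) → (M_DROP, A_HALT)  ← matches
try evClear: (M_HALT, evClear) → (M_NAV, A_GRAB)
try evDone: (M_HALT, evDone) → (M_HALT, A_PING)

evContact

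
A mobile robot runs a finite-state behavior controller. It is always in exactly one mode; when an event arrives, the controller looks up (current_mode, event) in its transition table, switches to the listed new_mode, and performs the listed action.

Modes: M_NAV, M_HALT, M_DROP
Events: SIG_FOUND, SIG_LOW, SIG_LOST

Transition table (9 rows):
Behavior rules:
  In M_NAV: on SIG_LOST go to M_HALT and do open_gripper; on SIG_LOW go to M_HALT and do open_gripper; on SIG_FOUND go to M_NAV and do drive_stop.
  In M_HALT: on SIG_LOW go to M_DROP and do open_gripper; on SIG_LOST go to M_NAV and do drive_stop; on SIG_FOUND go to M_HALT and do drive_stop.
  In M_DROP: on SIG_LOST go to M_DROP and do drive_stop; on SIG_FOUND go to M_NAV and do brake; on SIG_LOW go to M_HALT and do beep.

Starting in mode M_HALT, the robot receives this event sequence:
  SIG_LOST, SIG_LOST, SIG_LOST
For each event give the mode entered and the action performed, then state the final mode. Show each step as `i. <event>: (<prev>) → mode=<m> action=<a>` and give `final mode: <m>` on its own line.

final mode: M_NAV

1. SIG_LOST: (M_HALT) → mode=M_NAV action=drive_stop
2. SIG_LOST: (M_NAV) → mode=M_HALT action=open_gripper
3. SIG_LOST: (M_HALT) → mode=M_NAV action=drive_stop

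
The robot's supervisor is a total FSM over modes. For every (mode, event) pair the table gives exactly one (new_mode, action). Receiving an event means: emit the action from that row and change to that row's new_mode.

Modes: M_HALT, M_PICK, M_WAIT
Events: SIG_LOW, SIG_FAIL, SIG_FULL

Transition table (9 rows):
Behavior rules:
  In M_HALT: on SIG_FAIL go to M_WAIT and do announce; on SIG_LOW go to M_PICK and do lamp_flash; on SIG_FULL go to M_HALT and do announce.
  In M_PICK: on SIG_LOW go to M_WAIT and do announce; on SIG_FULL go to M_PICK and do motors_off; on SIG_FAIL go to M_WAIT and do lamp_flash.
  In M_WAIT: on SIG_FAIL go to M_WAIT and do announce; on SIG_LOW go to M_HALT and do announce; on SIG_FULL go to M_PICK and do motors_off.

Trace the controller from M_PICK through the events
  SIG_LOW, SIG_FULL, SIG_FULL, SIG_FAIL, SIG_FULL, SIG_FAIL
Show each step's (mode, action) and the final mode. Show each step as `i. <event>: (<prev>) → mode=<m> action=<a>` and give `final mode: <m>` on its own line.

final mode: M_WAIT

1. SIG_LOW: (M_PICK) → mode=M_WAIT action=announce
2. SIG_FULL: (M_WAIT) → mode=M_PICK action=motors_off
3. SIG_FULL: (M_PICK) → mode=M_PICK action=motors_off
4. SIG_FAIL: (M_PICK) → mode=M_WAIT action=lamp_flash
5. SIG_FULL: (M_WAIT) → mode=M_PICK action=motors_off
6. SIG_FAIL: (M_PICK) → mode=M_WAIT action=lamp_flash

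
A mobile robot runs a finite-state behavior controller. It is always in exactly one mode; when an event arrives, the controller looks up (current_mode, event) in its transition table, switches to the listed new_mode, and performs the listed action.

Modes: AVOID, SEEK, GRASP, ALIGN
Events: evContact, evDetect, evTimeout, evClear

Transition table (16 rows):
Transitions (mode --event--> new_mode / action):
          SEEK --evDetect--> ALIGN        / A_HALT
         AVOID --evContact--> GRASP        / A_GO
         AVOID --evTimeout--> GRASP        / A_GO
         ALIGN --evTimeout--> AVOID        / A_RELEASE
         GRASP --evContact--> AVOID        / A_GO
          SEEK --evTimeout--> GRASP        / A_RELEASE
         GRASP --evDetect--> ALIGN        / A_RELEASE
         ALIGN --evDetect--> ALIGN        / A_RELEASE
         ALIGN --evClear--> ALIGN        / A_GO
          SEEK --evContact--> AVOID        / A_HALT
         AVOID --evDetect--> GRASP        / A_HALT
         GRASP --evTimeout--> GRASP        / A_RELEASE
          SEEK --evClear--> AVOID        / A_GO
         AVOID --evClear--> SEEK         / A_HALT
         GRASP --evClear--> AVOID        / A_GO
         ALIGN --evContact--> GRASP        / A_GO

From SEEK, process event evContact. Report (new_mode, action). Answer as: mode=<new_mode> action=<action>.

current mode = SEEK; filter table to that mode:
  (SEEK, evDetect) → (ALIGN, A_HALT)
  (SEEK, evTimeout) → (GRASP, A_RELEASE)
  (SEEK, evContact) → (AVOID, A_HALT)  ← event matches
  (SEEK, evClear) → (AVOID, A_GO)
event = evContact selects (AVOID, A_HALT)

mode=AVOID action=A_HALT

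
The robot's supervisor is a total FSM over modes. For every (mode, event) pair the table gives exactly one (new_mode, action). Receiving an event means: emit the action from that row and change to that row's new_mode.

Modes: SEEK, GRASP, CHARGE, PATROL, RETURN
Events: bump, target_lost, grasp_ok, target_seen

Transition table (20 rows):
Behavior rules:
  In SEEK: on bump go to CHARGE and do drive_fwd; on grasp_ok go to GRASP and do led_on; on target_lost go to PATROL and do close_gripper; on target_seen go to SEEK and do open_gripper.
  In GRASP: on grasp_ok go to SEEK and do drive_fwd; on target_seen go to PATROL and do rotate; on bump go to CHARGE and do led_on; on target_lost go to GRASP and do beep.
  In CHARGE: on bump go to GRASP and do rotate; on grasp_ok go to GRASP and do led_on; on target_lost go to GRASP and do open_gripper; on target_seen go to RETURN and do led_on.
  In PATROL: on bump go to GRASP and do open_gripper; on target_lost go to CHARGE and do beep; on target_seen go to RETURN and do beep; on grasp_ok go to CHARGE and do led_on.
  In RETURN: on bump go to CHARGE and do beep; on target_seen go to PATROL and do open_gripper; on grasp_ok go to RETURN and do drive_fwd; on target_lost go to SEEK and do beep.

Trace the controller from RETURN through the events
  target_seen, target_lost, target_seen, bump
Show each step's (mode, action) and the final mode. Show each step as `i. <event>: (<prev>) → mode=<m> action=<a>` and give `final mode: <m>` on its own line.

1. target_seen: (RETURN) → mode=PATROL action=open_gripper
2. target_lost: (PATROL) → mode=CHARGE action=beep
3. target_seen: (CHARGE) → mode=RETURN action=led_on
4. bump: (RETURN) → mode=CHARGE action=beep

final mode: CHARGE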